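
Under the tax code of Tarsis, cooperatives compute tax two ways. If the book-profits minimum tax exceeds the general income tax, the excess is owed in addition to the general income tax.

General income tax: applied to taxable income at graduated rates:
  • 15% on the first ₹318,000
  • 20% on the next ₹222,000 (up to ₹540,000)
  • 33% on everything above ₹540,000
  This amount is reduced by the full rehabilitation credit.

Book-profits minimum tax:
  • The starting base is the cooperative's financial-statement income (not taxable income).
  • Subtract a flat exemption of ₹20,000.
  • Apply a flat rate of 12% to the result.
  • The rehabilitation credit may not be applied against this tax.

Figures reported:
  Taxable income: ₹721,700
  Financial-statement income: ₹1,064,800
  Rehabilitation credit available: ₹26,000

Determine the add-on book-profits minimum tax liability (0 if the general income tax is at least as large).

Book-profits minimum tax:
  Base (financial-statement income): ₹1,064,800
  Less exemption ₹20,000 → base ₹1,044,800
  ₹1,044,800 × 12% = ₹125,376

General income tax:
  ₹318,000 × 15% = ₹47,700
  ₹222,000 × 20% = ₹44,400
  ₹181,700 × 33% = ₹59,961
  → ₹152,061
  Less rehabilitation credit ₹26,000 → ₹126,061

₹125,376 ≤ ₹126,061, so no add-on is due.

₹0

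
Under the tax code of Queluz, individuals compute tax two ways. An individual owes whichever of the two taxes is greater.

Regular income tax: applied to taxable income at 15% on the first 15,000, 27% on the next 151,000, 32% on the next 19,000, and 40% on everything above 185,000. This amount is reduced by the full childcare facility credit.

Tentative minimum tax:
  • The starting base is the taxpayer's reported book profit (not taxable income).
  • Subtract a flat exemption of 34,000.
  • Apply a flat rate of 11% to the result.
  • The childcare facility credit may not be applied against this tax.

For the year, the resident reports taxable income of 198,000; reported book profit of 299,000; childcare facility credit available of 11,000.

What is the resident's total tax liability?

Tentative minimum tax:
  Base (reported book profit): 299,000
  Less exemption 34,000 → base 265,000
  265,000 × 11% = 29,150

Regular income tax:
  15,000 × 15% = 2,250
  151,000 × 27% = 40,770
  19,000 × 32% = 6,080
  13,000 × 40% = 5,200
  → 54,300
  Less childcare facility credit 11,000 → 43,300

43,300 > 29,150, so the regular income tax governs.

43,300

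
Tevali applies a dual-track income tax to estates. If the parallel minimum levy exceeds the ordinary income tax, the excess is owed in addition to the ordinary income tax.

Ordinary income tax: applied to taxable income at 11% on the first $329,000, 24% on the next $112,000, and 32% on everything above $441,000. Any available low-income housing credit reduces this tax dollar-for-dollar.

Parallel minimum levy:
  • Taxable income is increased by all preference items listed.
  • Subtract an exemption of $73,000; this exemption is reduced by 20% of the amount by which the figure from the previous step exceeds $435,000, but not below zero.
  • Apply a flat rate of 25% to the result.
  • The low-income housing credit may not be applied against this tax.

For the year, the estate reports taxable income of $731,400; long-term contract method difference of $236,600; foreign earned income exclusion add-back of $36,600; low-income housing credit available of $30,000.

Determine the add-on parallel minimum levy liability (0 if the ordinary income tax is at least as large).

Ordinary income tax:
  $329,000 × 11% = $36,190
  $112,000 × 24% = $26,880
  $290,400 × 32% = $92,928
  → $155,998
  Less low-income housing credit $30,000 → $125,998

Parallel minimum levy:
  Adjusted income: $731,400 + $236,600 + $36,600 = $1,004,600
  Exemption: 20% × ($1,004,600 − $435,000) = $113,920 ≥ $73,000, so the exemption is fully phased out
  Base: $1,004,600 − $0 = $1,004,600
  $1,004,600 × 25% = $251,150

Excess of parallel minimum levy over ordinary income tax: $251,150 − $125,998 = $125,152.

$125,152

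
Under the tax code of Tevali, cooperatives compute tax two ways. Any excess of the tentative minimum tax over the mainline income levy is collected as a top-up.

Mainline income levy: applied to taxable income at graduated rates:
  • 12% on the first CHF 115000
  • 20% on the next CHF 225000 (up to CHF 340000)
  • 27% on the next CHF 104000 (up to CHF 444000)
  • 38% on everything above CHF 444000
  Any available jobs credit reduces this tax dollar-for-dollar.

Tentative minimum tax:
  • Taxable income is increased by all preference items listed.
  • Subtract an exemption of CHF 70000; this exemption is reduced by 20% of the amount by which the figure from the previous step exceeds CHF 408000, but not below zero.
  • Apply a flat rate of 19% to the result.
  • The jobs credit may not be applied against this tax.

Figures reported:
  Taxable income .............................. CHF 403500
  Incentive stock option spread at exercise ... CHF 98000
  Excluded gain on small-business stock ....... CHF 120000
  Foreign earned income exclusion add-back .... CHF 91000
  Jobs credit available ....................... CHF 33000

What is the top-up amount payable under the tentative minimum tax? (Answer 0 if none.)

CHF 90701

Mainline income levy:
  CHF 115000 × 12% = CHF 13800
  CHF 225000 × 20% = CHF 45000
  CHF 63500 × 27% = CHF 17145
  → CHF 75945
  Less jobs credit CHF 33000 → CHF 42945

Tentative minimum tax:
  Adjusted income: CHF 403500 + CHF 98000 + CHF 120000 + CHF 91000 = CHF 712500
  Exemption: CHF 70000 − 20% × (CHF 712500 − CHF 408000) = CHF 70000 − CHF 60900 = CHF 9100
  Base: CHF 712500 − CHF 9100 = CHF 703400
  CHF 703400 × 19% = CHF 133646

Excess of tentative minimum tax over mainline income levy: CHF 133646 − CHF 42945 = CHF 90701.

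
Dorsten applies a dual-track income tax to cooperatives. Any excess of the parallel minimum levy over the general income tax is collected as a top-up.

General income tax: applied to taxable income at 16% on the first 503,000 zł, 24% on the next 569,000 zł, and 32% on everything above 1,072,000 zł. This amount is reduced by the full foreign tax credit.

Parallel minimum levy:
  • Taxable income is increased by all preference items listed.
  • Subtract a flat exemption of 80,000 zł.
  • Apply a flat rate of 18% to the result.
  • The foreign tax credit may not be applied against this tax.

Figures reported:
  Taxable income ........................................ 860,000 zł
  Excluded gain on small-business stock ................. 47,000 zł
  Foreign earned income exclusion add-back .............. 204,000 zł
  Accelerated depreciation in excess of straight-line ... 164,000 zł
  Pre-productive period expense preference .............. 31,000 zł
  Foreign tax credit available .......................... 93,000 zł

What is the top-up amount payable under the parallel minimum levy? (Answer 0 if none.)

147,520 zł

General income tax:
  503,000 zł × 16% = 80,480 zł
  357,000 zł × 24% = 85,680 zł
  → 166,160 zł
  Less foreign tax credit 93,000 zł → 73,160 zł

Parallel minimum levy:
  Adjusted income: 860,000 zł + 47,000 zł + 204,000 zł + 164,000 zł + 31,000 zł = 1,306,000 zł
  Less exemption 80,000 zł → base 1,226,000 zł
  1,226,000 zł × 18% = 220,680 zł

Excess of parallel minimum levy over general income tax: 220,680 zł − 73,160 zł = 147,520 zł.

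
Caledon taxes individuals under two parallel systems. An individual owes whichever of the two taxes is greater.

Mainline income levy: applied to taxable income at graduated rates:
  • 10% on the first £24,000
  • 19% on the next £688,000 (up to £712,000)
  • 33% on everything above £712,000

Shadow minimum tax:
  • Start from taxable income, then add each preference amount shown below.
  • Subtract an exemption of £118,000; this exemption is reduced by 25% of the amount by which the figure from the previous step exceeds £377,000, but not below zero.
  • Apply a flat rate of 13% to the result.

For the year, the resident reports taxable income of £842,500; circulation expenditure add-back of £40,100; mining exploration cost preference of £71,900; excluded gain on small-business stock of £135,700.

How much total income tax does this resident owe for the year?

£176,185

Shadow minimum tax:
  Adjusted income: £842,500 + £40,100 + £71,900 + £135,700 = £1,090,200
  Exemption: 25% × (£1,090,200 − £377,000) = £178,300 ≥ £118,000, so the exemption is fully phased out
  Base: £1,090,200 − £0 = £1,090,200
  £1,090,200 × 13% = £141,726

Mainline income levy:
  £24,000 × 10% = £2,400
  £688,000 × 19% = £130,720
  £130,500 × 33% = £43,065
  → £176,185

£176,185 > £141,726, so the mainline income levy governs.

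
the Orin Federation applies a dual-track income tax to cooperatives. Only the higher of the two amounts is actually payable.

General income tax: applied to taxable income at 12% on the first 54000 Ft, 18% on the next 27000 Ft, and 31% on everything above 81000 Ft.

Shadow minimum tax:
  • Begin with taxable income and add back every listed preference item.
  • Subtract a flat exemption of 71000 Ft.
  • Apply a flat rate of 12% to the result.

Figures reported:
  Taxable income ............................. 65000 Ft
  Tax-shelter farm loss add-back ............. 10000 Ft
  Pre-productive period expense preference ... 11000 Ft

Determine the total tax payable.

Shadow minimum tax:
  Adjusted income: 65000 Ft + 10000 Ft + 11000 Ft = 86000 Ft
  Less exemption 71000 Ft → base 15000 Ft
  15000 Ft × 12% = 1800 Ft

General income tax:
  54000 Ft × 12% = 6480 Ft
  11000 Ft × 18% = 1980 Ft
  → 8460 Ft

8460 Ft > 1800 Ft, so the general income tax governs.

8460 Ft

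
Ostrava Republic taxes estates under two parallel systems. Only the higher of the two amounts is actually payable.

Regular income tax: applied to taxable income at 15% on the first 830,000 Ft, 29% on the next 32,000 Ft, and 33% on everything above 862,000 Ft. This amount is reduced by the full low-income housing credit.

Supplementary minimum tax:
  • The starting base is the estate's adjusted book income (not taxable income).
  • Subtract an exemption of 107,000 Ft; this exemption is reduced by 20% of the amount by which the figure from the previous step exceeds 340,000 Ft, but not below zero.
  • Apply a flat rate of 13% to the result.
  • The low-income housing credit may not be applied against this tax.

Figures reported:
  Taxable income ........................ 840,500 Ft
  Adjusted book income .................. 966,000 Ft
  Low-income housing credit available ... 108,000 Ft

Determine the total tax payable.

125,580 Ft

Supplementary minimum tax:
  Base (adjusted book income): 966,000 Ft
  Exemption: 20% × (966,000 Ft − 340,000 Ft) = 125,200 Ft ≥ 107,000 Ft, so the exemption is fully phased out
  Base: 966,000 Ft − 0 Ft = 966,000 Ft
  966,000 Ft × 13% = 125,580 Ft

Regular income tax:
  830,000 Ft × 15% = 124,500 Ft
  10,500 Ft × 29% = 3,045 Ft
  → 127,545 Ft
  Less low-income housing credit 108,000 Ft → 19,545 Ft

125,580 Ft > 19,545 Ft, so the supplementary minimum tax is the binding amount.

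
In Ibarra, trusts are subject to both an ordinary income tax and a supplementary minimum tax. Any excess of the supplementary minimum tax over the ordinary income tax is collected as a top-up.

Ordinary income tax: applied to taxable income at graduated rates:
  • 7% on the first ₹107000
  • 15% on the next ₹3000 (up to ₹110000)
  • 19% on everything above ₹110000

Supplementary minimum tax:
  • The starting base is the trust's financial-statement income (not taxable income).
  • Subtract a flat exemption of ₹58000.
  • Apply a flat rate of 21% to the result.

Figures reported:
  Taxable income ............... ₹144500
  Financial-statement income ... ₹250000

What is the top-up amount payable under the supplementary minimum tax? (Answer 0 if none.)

Supplementary minimum tax:
  Base (financial-statement income): ₹250000
  Less exemption ₹58000 → base ₹192000
  ₹192000 × 21% = ₹40320

Ordinary income tax:
  ₹107000 × 7% = ₹7490
  ₹3000 × 15% = ₹450
  ₹34500 × 19% = ₹6555
  → ₹14495

Excess of supplementary minimum tax over ordinary income tax: ₹40320 − ₹14495 = ₹25825.

₹25825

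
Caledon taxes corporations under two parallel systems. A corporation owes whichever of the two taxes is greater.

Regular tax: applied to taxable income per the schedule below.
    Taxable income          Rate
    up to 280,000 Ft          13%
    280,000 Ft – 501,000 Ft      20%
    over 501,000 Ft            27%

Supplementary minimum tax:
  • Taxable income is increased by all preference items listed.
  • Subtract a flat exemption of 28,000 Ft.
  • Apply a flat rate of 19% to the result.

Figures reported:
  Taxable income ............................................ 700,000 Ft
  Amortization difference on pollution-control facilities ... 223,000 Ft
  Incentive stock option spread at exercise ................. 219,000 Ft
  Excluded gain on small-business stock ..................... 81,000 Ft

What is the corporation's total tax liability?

227,050 Ft

Regular tax:
  280,000 Ft × 13% = 36,400 Ft
  221,000 Ft × 20% = 44,200 Ft
  199,000 Ft × 27% = 53,730 Ft
  → 134,330 Ft

Supplementary minimum tax:
  Adjusted income: 700,000 Ft + 223,000 Ft + 219,000 Ft + 81,000 Ft = 1,223,000 Ft
  Less exemption 28,000 Ft → base 1,195,000 Ft
  1,195,000 Ft × 19% = 227,050 Ft

227,050 Ft > 134,330 Ft, so the supplementary minimum tax is the binding amount.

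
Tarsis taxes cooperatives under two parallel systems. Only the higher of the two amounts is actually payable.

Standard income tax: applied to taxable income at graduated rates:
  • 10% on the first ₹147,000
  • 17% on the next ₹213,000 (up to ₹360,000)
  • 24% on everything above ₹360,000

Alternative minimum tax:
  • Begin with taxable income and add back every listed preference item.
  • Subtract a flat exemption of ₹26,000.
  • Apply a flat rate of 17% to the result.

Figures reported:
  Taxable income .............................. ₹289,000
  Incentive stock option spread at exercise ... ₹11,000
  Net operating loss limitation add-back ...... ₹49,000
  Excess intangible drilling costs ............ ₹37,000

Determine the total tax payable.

Alternative minimum tax:
  Adjusted income: ₹289,000 + ₹11,000 + ₹49,000 + ₹37,000 = ₹386,000
  Less exemption ₹26,000 → base ₹360,000
  ₹360,000 × 17% = ₹61,200

Standard income tax:
  ₹147,000 × 10% = ₹14,700
  ₹142,000 × 17% = ₹24,140
  → ₹38,840

₹61,200 > ₹38,840, so the alternative minimum tax is the binding amount.

₹61,200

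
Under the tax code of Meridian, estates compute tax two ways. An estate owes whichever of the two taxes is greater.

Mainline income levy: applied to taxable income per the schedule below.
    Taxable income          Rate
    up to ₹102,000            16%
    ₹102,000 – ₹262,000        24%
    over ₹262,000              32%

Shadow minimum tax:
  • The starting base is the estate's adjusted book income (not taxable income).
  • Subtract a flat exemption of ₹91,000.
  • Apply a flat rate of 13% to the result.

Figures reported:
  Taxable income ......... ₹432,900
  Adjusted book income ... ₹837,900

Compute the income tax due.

Mainline income levy:
  ₹102,000 × 16% = ₹16,320
  ₹160,000 × 24% = ₹38,400
  ₹170,900 × 32% = ₹54,688
  → ₹109,408

Shadow minimum tax:
  Base (adjusted book income): ₹837,900
  Less exemption ₹91,000 → base ₹746,900
  ₹746,900 × 13% = ₹97,097

₹109,408 > ₹97,097, so the mainline income levy governs.

₹109,408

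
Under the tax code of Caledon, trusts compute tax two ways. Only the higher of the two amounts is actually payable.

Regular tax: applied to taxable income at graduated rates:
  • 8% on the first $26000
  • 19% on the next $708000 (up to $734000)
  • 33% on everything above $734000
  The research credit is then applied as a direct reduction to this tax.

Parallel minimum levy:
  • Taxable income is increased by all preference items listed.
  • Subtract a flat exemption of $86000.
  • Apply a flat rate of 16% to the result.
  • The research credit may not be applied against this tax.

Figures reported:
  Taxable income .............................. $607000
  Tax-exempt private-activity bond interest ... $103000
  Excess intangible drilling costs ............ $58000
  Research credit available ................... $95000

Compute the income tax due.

$109120

Parallel minimum levy:
  Adjusted income: $607000 + $103000 + $58000 = $768000
  Less exemption $86000 → base $682000
  $682000 × 16% = $109120

Regular tax:
  $26000 × 8% = $2080
  $581000 × 19% = $110390
  → $112470
  Less research credit $95000 → $17470

$109120 > $17470, so the parallel minimum levy is the binding amount.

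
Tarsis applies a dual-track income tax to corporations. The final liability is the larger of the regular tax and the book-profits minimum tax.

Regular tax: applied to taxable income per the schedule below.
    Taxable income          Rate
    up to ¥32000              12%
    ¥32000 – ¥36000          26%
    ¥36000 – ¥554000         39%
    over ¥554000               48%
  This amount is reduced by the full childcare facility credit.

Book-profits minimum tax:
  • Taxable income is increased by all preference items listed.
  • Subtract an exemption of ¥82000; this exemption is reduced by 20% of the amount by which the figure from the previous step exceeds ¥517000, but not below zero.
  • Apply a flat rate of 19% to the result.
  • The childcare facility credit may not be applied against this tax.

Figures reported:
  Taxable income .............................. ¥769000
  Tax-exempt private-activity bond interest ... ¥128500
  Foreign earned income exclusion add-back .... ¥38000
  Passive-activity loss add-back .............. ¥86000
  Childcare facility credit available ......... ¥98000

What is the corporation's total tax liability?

¥212100

Regular tax:
  ¥32000 × 12% = ¥3840
  ¥4000 × 26% = ¥1040
  ¥518000 × 39% = ¥202020
  ¥215000 × 48% = ¥103200
  → ¥310100
  Less childcare facility credit ¥98000 → ¥212100

Book-profits minimum tax:
  Adjusted income: ¥769000 + ¥128500 + ¥38000 + ¥86000 = ¥1021500
  Exemption: 20% × (¥1021500 − ¥517000) = ¥100900 ≥ ¥82000, so the exemption is fully phased out
  Base: ¥1021500 − ¥0 = ¥1021500
  ¥1021500 × 19% = ¥194085

¥212100 > ¥194085, so the regular tax governs.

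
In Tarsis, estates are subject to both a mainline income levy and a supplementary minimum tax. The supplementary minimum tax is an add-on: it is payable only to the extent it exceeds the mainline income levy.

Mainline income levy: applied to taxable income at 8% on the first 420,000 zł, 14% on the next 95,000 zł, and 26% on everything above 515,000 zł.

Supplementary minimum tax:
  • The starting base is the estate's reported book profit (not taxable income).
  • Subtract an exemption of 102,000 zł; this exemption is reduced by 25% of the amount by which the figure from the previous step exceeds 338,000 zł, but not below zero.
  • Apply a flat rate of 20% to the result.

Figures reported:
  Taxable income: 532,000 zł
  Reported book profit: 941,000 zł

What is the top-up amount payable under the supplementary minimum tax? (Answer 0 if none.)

136,880 zł

Mainline income levy:
  420,000 zł × 8% = 33,600 zł
  95,000 zł × 14% = 13,300 zł
  17,000 zł × 26% = 4,420 zł
  → 51,320 zł

Supplementary minimum tax:
  Base (reported book profit): 941,000 zł
  Exemption: 25% × (941,000 zł − 338,000 zł) = 150,750 zł ≥ 102,000 zł, so the exemption is fully phased out
  Base: 941,000 zł − 0 zł = 941,000 zł
  941,000 zł × 20% = 188,200 zł

Excess of supplementary minimum tax over mainline income levy: 188,200 zł − 51,320 zł = 136,880 zł.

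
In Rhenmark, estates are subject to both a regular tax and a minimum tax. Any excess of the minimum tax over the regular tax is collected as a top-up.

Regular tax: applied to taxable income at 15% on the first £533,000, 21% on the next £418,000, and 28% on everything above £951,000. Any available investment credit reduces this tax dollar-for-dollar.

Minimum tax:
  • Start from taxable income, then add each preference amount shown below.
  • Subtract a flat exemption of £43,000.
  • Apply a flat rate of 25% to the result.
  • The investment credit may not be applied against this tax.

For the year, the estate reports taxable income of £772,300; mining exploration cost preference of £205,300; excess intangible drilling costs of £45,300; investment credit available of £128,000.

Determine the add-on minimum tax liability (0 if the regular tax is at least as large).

Minimum tax:
  Adjusted income: £772,300 + £205,300 + £45,300 = £1,022,900
  Less exemption £43,000 → base £979,900
  £979,900 × 25% = £244,975

Regular tax:
  £533,000 × 15% = £79,950
  £239,300 × 21% = £50,253
  → £130,203
  Less investment credit £128,000 → £2,203

Excess of minimum tax over regular tax: £244,975 − £2,203 = £242,772.

£242,772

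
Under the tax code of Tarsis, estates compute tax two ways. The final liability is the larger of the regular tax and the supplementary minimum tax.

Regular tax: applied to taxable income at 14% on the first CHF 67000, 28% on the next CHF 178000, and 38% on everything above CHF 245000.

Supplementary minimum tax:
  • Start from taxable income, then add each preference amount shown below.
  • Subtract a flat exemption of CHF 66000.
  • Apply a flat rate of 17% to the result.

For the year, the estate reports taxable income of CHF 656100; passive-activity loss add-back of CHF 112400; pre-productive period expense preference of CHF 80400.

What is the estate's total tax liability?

Regular tax:
  CHF 67000 × 14% = CHF 9380
  CHF 178000 × 28% = CHF 49840
  CHF 411100 × 38% = CHF 156218
  → CHF 215438

Supplementary minimum tax:
  Adjusted income: CHF 656100 + CHF 112400 + CHF 80400 = CHF 848900
  Less exemption CHF 66000 → base CHF 782900
  CHF 782900 × 17% = CHF 133093

CHF 215438 > CHF 133093, so the regular tax governs.

CHF 215438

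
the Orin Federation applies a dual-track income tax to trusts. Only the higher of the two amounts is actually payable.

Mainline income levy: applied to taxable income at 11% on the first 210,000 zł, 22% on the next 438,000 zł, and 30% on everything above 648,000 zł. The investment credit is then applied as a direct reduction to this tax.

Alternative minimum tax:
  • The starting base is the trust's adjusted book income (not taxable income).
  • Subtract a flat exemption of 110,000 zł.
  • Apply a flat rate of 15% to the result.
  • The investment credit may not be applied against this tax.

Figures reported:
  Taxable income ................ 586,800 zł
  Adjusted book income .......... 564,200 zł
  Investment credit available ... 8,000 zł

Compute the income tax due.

Mainline income levy:
  210,000 zł × 11% = 23,100 zł
  376,800 zł × 22% = 82,896 zł
  → 105,996 zł
  Less investment credit 8,000 zł → 97,996 zł

Alternative minimum tax:
  Base (adjusted book income): 564,200 zł
  Less exemption 110,000 zł → base 454,200 zł
  454,200 zł × 15% = 68,130 zł

97,996 zł > 68,130 zł, so the mainline income levy governs.

97,996 zł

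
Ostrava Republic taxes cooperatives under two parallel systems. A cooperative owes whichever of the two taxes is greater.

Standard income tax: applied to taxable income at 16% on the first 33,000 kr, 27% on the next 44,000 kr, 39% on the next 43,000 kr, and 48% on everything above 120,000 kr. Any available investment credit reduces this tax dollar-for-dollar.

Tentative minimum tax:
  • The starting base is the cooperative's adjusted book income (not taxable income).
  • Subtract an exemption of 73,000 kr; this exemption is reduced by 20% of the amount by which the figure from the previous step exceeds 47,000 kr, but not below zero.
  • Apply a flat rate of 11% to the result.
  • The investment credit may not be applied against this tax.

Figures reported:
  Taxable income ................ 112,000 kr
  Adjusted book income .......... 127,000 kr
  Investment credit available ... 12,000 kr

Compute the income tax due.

Standard income tax:
  33,000 kr × 16% = 5,280 kr
  44,000 kr × 27% = 11,880 kr
  35,000 kr × 39% = 13,650 kr
  → 30,810 kr
  Less investment credit 12,000 kr → 18,810 kr

Tentative minimum tax:
  Base (adjusted book income): 127,000 kr
  Exemption: 73,000 kr − 20% × (127,000 kr − 47,000 kr) = 73,000 kr − 16,000 kr = 57,000 kr
  Base: 127,000 kr − 57,000 kr = 70,000 kr
  70,000 kr × 11% = 7,700 kr

18,810 kr > 7,700 kr, so the standard income tax governs.

18,810 kr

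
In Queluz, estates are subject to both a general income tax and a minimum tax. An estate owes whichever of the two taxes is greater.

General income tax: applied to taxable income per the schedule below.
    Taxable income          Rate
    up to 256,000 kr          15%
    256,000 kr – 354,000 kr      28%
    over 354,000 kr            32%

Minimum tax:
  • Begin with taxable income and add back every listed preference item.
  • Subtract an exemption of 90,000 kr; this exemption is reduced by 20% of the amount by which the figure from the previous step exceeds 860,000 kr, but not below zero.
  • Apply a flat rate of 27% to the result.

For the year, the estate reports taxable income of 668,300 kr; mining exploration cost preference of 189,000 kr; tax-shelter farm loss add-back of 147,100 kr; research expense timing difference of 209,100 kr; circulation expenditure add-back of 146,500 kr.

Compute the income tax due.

General income tax:
  256,000 kr × 15% = 38,400 kr
  98,000 kr × 28% = 27,440 kr
  314,300 kr × 32% = 100,576 kr
  → 166,416 kr

Minimum tax:
  Adjusted income: 668,300 kr + 189,000 kr + 147,100 kr + 209,100 kr + 146,500 kr = 1,360,000 kr
  Exemption: 20% × (1,360,000 kr − 860,000 kr) = 100,000 kr ≥ 90,000 kr, so the exemption is fully phased out
  Base: 1,360,000 kr − 0 kr = 1,360,000 kr
  1,360,000 kr × 27% = 367,200 kr

367,200 kr > 166,416 kr, so the minimum tax is the binding amount.

367,200 kr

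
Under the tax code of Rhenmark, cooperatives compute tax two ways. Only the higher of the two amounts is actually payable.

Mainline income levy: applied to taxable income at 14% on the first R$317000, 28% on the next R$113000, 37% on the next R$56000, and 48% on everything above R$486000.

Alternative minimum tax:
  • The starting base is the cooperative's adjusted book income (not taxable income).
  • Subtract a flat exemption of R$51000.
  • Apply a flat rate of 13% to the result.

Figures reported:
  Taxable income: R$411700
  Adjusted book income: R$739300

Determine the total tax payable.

R$89479

Alternative minimum tax:
  Base (adjusted book income): R$739300
  Less exemption R$51000 → base R$688300
  R$688300 × 13% = R$89479

Mainline income levy:
  R$317000 × 14% = R$44380
  R$94700 × 28% = R$26516
  → R$70896

R$89479 > R$70896, so the alternative minimum tax is the binding amount.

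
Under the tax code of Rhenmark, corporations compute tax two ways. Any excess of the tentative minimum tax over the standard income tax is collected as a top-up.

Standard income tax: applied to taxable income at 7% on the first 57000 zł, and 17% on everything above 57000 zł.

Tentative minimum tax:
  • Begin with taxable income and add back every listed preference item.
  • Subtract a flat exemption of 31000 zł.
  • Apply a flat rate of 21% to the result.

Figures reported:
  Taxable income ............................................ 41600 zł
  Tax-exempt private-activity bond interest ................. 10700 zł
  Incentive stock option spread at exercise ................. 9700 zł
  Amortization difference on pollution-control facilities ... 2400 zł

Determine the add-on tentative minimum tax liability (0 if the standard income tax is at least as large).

4102 zł

Standard income tax:
  41600 zł × 7% = 2912 zł

Tentative minimum tax:
  Adjusted income: 41600 zł + 10700 zł + 9700 zł + 2400 zł = 64400 zł
  Less exemption 31000 zł → base 33400 zł
  33400 zł × 21% = 7014 zł

Excess of tentative minimum tax over standard income tax: 7014 zł − 2912 zł = 4102 zł.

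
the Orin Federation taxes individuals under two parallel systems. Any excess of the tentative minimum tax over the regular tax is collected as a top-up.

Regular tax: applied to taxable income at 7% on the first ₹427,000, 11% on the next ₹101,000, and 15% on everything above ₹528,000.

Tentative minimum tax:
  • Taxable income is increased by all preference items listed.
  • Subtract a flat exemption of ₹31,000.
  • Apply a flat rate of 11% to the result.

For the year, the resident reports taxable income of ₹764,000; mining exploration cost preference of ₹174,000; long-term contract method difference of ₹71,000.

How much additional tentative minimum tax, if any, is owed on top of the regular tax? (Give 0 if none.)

Regular tax:
  ₹427,000 × 7% = ₹29,890
  ₹101,000 × 11% = ₹11,110
  ₹236,000 × 15% = ₹35,400
  → ₹76,400

Tentative minimum tax:
  Adjusted income: ₹764,000 + ₹174,000 + ₹71,000 = ₹1,009,000
  Less exemption ₹31,000 → base ₹978,000
  ₹978,000 × 11% = ₹107,580

Excess of tentative minimum tax over regular tax: ₹107,580 − ₹76,400 = ₹31,180.

₹31,180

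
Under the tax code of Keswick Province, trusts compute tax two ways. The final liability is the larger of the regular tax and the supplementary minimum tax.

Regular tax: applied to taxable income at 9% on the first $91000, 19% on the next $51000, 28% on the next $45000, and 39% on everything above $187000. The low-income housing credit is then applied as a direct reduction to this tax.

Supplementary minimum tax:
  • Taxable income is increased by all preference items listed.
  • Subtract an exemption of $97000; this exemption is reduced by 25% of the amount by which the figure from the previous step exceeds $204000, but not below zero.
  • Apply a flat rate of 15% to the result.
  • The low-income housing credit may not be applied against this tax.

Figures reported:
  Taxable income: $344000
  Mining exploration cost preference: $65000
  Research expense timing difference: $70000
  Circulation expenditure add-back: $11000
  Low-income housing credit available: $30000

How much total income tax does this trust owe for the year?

$69675

Supplementary minimum tax:
  Adjusted income: $344000 + $65000 + $70000 + $11000 = $490000
  Exemption: $97000 − 25% × ($490000 − $204000) = $97000 − $71500 = $25500
  Base: $490000 − $25500 = $464500
  $464500 × 15% = $69675

Regular tax:
  $91000 × 9% = $8190
  $51000 × 19% = $9690
  $45000 × 28% = $12600
  $157000 × 39% = $61230
  → $91710
  Less low-income housing credit $30000 → $61710

$69675 > $61710, so the supplementary minimum tax is the binding amount.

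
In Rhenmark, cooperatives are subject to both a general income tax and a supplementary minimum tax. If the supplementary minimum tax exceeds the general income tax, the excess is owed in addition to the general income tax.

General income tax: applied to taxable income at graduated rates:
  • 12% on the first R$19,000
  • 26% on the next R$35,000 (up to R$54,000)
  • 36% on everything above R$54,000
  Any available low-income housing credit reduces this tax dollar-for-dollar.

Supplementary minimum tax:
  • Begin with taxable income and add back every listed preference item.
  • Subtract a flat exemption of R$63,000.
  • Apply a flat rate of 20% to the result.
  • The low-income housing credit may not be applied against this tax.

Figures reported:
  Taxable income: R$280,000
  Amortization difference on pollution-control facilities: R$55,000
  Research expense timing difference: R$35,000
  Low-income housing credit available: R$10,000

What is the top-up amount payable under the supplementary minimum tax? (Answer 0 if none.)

R$0

General income tax:
  R$19,000 × 12% = R$2,280
  R$35,000 × 26% = R$9,100
  R$226,000 × 36% = R$81,360
  → R$92,740
  Less low-income housing credit R$10,000 → R$82,740

Supplementary minimum tax:
  Adjusted income: R$280,000 + R$55,000 + R$35,000 = R$370,000
  Less exemption R$63,000 → base R$307,000
  R$307,000 × 20% = R$61,400

R$61,400 ≤ R$82,740, so no add-on is due.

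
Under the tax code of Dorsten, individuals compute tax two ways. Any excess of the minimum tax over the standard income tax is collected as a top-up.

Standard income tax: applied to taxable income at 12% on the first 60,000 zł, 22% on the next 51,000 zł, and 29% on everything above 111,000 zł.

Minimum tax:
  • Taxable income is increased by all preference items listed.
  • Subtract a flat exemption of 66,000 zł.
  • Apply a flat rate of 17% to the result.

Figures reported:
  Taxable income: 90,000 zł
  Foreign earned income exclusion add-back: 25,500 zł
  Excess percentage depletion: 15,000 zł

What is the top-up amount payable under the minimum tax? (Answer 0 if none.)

0 zł

Standard income tax:
  60,000 zł × 12% = 7,200 zł
  30,000 zł × 22% = 6,600 zł
  → 13,800 zł

Minimum tax:
  Adjusted income: 90,000 zł + 25,500 zł + 15,000 zł = 130,500 zł
  Less exemption 66,000 zł → base 64,500 zł
  64,500 zł × 17% = 10,965 zł

10,965 zł ≤ 13,800 zł, so no add-on is due.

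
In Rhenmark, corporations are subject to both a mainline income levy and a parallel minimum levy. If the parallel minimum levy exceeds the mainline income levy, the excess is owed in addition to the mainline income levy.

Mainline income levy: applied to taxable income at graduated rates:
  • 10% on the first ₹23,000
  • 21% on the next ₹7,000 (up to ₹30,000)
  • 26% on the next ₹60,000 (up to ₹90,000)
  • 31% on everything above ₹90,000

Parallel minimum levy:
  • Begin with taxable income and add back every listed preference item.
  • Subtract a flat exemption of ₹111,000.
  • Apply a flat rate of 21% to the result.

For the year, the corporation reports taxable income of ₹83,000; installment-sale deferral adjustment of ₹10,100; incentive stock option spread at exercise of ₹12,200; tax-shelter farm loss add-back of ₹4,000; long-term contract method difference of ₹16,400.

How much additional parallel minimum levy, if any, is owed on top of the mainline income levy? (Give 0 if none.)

₹0

Parallel minimum levy:
  Adjusted income: ₹83,000 + ₹10,100 + ₹12,200 + ₹4,000 + ₹16,400 = ₹125,700
  Less exemption ₹111,000 → base ₹14,700
  ₹14,700 × 21% = ₹3,087

Mainline income levy:
  ₹23,000 × 10% = ₹2,300
  ₹7,000 × 21% = ₹1,470
  ₹53,000 × 26% = ₹13,780
  → ₹17,550

₹3,087 ≤ ₹17,550, so no add-on is due.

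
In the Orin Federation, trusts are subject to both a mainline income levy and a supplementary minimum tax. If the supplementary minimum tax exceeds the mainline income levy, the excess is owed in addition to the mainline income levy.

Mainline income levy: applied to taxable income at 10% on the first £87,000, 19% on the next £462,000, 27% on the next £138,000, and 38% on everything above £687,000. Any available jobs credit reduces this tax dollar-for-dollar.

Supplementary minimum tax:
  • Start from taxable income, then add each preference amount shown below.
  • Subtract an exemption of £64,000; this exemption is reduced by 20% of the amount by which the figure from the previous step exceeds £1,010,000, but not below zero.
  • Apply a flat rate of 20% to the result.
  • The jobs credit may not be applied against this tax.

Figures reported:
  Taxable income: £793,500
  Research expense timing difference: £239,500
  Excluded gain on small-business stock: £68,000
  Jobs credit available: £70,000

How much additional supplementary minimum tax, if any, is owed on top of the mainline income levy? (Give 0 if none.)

£106,830

Mainline income levy:
  £87,000 × 10% = £8,700
  £462,000 × 19% = £87,780
  £138,000 × 27% = £37,260
  £106,500 × 38% = £40,470
  → £174,210
  Less jobs credit £70,000 → £104,210

Supplementary minimum tax:
  Adjusted income: £793,500 + £239,500 + £68,000 = £1,101,000
  Exemption: £64,000 − 20% × (£1,101,000 − £1,010,000) = £64,000 − £18,200 = £45,800
  Base: £1,101,000 − £45,800 = £1,055,200
  £1,055,200 × 20% = £211,040

Excess of supplementary minimum tax over mainline income levy: £211,040 − £104,210 = £106,830.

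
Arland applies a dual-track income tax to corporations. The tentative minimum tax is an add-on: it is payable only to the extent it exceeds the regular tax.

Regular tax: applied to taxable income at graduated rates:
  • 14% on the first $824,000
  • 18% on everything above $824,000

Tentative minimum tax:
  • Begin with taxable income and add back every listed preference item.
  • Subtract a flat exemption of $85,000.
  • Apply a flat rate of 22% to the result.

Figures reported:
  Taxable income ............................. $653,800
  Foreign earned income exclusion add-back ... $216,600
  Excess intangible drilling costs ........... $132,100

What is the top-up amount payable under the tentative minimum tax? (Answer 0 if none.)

Tentative minimum tax:
  Adjusted income: $653,800 + $216,600 + $132,100 = $1,002,500
  Less exemption $85,000 → base $917,500
  $917,500 × 22% = $201,850

Regular tax:
  $653,800 × 14% = $91,532

Excess of tentative minimum tax over regular tax: $201,850 − $91,532 = $110,318.

$110,318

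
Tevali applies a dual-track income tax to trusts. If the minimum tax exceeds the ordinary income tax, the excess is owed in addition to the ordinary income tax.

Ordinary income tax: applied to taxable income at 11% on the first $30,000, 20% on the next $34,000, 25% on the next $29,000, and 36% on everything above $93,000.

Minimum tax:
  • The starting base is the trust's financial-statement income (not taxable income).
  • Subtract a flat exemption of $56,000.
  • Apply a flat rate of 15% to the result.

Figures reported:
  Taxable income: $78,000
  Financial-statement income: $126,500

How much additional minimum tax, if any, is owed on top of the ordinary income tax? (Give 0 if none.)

$0

Minimum tax:
  Base (financial-statement income): $126,500
  Less exemption $56,000 → base $70,500
  $70,500 × 15% = $10,575

Ordinary income tax:
  $30,000 × 11% = $3,300
  $34,000 × 20% = $6,800
  $14,000 × 25% = $3,500
  → $13,600

$10,575 ≤ $13,600, so no add-on is due.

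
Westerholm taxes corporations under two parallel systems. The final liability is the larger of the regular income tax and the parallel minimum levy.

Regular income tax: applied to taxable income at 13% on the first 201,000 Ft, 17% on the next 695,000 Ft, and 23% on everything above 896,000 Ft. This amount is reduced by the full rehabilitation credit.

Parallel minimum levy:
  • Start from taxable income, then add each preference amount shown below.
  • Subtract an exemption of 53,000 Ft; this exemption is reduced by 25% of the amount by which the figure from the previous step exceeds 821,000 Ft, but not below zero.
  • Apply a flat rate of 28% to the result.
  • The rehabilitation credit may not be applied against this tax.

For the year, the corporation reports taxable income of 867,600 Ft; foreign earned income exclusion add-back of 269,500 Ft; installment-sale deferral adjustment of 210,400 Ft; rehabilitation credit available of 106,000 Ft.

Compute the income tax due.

377,300 Ft

Regular income tax:
  201,000 Ft × 13% = 26,130 Ft
  666,600 Ft × 17% = 113,322 Ft
  → 139,452 Ft
  Less rehabilitation credit 106,000 Ft → 33,452 Ft

Parallel minimum levy:
  Adjusted income: 867,600 Ft + 269,500 Ft + 210,400 Ft = 1,347,500 Ft
  Exemption: 25% × (1,347,500 Ft − 821,000 Ft) = 131,625 Ft ≥ 53,000 Ft, so the exemption is fully phased out
  Base: 1,347,500 Ft − 0 Ft = 1,347,500 Ft
  1,347,500 Ft × 28% = 377,300 Ft

377,300 Ft > 33,452 Ft, so the parallel minimum levy is the binding amount.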